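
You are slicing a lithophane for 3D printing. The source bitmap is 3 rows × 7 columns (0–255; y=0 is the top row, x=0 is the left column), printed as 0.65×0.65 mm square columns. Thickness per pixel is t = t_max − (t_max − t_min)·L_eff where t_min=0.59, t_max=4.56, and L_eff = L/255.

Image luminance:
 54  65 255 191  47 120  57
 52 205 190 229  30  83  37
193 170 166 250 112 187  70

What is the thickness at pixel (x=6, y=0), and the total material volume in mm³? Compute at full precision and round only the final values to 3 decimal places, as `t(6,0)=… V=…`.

t(6,0)=3.673 V=22.284

span = t_max - t_min = 4.56 - 0.59 = 3.970
L(6,0) = 57, L_eff = 57/255 = 0.223529
t(6,0) = 4.56 - 3.970·0.223529 = 3.673
Σt over all 3·7 pixels = 448323/8500 ≈ 52.7438824
V = pitch²·Σt = 0.65²·448323/8500 = 22.284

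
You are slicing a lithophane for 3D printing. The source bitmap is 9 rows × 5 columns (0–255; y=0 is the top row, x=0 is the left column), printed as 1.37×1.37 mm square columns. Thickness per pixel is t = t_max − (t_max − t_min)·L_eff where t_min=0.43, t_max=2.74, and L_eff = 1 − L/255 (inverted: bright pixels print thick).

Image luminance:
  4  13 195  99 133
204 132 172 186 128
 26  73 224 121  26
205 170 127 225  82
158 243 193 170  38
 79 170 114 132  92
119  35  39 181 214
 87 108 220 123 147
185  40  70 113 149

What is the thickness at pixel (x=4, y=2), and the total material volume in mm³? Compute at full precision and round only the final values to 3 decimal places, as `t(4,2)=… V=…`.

span = t_max - t_min = 2.74 - 0.43 = 2.310
L(4,2) = 26, L_eff = 1 - 26/255 = 0.898039 (inverted)
t(4,2) = 2.74 - 2.310·0.898039 = 0.666
Σt over all 9·5 pixels = 608303/8500 ≈ 71.5650588
V = pitch²·Σt = 1.37²·608303/8500 = 134.320

t(4,2)=0.666 V=134.320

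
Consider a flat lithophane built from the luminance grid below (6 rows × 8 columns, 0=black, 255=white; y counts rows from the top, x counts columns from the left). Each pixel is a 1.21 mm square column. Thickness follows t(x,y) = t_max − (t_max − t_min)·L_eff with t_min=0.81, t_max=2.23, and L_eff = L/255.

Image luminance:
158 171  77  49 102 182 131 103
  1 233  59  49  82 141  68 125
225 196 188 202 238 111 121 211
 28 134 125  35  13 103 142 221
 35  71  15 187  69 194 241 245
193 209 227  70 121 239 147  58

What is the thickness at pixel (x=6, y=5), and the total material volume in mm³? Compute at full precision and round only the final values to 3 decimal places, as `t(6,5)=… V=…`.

span = t_max - t_min = 2.23 - 0.81 = 1.420
L(6,5) = 147, L_eff = 147/255 = 0.576471
t(6,5) = 2.23 - 1.420·0.576471 = 1.411
Σt over all 6·8 pixels = 60951/850 ≈ 71.7070588
V = pitch²·Σt = 1.21²·60951/850 = 104.986

t(6,5)=1.411 V=104.986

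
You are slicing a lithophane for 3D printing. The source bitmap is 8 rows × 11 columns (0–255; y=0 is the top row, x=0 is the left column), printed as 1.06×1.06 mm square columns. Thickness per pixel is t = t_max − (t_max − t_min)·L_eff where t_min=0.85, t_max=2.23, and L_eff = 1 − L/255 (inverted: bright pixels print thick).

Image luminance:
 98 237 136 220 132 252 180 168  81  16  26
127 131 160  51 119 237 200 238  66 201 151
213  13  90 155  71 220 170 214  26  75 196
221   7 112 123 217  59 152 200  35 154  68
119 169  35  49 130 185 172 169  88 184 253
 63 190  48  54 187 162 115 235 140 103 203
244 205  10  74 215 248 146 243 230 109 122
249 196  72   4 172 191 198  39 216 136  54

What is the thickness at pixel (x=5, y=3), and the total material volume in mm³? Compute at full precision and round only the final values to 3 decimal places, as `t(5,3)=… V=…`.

span = t_max - t_min = 2.23 - 0.85 = 1.380
L(5,3) = 59, L_eff = 1 - 59/255 = 0.768627 (inverted)
t(5,3) = 2.23 - 1.380·0.768627 = 1.169
Σt over all 8·11 pixels = 142.144
V = pitch²·Σt = 1.06²·142.144 = 159.713

t(5,3)=1.169 V=159.713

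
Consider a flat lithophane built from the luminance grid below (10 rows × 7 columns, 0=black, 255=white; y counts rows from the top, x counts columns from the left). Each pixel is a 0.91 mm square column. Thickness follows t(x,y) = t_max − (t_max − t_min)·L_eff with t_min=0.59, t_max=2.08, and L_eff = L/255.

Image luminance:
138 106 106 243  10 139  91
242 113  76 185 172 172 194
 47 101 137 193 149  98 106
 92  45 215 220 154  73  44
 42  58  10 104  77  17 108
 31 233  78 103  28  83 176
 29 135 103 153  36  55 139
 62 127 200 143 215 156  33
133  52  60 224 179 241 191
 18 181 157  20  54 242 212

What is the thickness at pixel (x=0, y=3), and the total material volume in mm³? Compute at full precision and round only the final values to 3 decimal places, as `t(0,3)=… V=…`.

span = t_max - t_min = 2.08 - 0.59 = 1.490
L(0,3) = 92, L_eff = 92/255 = 0.360784
t(0,3) = 2.08 - 1.490·0.360784 = 1.542
Σt over all 10·7 pixels = 2467309/25500 ≈ 96.7572157
V = pitch²·Σt = 0.91²·2467309/25500 = 80.125

t(0,3)=1.542 V=80.125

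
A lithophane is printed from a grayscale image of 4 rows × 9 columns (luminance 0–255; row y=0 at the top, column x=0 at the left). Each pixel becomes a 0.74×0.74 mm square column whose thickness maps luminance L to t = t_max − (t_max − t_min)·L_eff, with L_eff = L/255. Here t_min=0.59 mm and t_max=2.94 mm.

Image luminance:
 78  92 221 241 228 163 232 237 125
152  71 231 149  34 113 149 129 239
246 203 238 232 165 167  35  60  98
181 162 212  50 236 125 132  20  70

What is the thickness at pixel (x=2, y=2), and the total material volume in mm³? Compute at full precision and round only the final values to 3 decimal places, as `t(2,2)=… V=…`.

span = t_max - t_min = 2.94 - 0.59 = 2.350
L(2,2) = 238, L_eff = 238/255 = 0.933333
t(2,2) = 2.94 - 2.350·0.933333 = 0.747
Σt over all 4·9 pixels = 70133/1275 ≈ 55.0062745
V = pitch²·Σt = 0.74²·70133/1275 = 30.121

t(2,2)=0.747 V=30.121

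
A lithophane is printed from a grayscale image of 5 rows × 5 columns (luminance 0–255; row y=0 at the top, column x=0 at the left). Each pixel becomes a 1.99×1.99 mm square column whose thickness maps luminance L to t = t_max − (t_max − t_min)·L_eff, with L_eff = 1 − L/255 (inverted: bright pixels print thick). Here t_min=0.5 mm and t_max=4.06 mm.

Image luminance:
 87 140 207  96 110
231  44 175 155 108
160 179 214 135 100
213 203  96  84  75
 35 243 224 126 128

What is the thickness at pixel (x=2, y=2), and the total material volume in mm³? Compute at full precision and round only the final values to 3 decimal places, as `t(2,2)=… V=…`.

t(2,2)=3.488 V=246.762

span = t_max - t_min = 4.06 - 0.5 = 3.560
L(2,2) = 214, L_eff = 1 - 214/255 = 0.160784 (inverted)
t(2,2) = 4.06 - 3.560·0.160784 = 3.488
Σt over all 5·5 pixels = 794479/12750 ≈ 62.3120784
V = pitch²·Σt = 1.99²·794479/12750 = 246.762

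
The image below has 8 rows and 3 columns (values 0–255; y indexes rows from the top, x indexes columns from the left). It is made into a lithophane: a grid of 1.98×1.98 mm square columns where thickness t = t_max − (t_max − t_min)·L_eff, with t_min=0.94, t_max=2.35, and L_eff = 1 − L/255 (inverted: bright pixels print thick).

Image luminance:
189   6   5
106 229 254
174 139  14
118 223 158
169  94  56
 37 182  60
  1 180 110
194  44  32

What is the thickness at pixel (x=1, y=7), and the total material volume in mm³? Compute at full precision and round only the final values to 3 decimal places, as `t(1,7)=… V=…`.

t(1,7)=1.183 V=148.578

span = t_max - t_min = 2.35 - 0.94 = 1.410
L(1,7) = 44, L_eff = 1 - 44/255 = 0.827451 (inverted)
t(1,7) = 2.35 - 1.410·0.827451 = 1.183
Σt over all 8·3 pixels = 161069/4250 ≈ 37.8985882
V = pitch²·Σt = 1.98²·161069/4250 = 148.578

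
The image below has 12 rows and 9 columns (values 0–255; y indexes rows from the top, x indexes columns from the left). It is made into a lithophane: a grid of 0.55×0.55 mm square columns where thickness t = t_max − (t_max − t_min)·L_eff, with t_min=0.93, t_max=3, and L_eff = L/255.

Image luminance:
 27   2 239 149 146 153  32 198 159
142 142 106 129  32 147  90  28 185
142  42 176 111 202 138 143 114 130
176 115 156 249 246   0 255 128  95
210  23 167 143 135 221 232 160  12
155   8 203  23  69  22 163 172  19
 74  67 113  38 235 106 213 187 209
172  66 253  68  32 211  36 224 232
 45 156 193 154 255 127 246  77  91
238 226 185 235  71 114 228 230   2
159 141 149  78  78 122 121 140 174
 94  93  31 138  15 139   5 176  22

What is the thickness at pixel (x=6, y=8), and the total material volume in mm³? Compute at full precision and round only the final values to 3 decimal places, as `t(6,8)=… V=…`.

t(6,8)=1.003 V=63.276

span = t_max - t_min = 3 - 0.93 = 2.070
L(6,8) = 246, L_eff = 246/255 = 0.964706
t(6,8) = 3 - 2.070·0.964706 = 1.003
Σt over all 12·9 pixels = 355599/1700 ≈ 209.1758824
V = pitch²·Σt = 0.55²·355599/1700 = 63.276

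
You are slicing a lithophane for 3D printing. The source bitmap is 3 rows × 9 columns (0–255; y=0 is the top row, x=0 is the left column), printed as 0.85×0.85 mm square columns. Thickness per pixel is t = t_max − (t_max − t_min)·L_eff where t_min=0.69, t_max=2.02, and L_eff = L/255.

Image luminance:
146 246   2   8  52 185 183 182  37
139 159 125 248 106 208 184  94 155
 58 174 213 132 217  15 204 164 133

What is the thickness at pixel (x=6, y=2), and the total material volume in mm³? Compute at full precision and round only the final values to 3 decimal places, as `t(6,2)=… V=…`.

span = t_max - t_min = 2.02 - 0.69 = 1.330
L(6,2) = 204, L_eff = 204/255 = 0.800000
t(6,2) = 2.02 - 1.330·0.800000 = 0.956
Σt over all 3·9 pixels = 889493/25500 ≈ 34.8820784
V = pitch²·Σt = 0.85²·889493/25500 = 25.202

t(6,2)=0.956 V=25.202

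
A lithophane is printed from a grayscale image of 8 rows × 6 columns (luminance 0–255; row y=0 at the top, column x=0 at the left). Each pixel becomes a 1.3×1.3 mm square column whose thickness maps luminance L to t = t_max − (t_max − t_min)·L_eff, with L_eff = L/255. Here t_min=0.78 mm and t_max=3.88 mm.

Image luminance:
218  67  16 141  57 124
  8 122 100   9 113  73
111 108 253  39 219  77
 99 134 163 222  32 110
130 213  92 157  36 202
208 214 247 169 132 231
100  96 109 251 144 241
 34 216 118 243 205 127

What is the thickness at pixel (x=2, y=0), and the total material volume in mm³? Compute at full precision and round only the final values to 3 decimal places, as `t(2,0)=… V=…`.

t(2,0)=3.685 V=180.586

span = t_max - t_min = 3.88 - 0.78 = 3.100
L(2,0) = 16, L_eff = 16/255 = 0.062745
t(2,0) = 3.88 - 3.100·0.062745 = 3.685
Σt over all 8·6 pixels = 136241/1275 ≈ 106.8556863
V = pitch²·Σt = 1.3²·136241/1275 = 180.586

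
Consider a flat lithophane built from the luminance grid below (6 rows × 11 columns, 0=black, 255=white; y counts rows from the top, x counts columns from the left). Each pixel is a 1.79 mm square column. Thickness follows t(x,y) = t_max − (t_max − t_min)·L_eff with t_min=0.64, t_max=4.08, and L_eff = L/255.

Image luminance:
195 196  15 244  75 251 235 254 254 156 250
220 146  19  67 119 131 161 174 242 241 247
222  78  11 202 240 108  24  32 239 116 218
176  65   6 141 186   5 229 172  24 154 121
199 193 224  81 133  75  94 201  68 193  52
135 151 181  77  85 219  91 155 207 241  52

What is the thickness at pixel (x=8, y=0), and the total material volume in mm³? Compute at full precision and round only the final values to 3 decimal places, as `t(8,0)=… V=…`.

t(8,0)=0.653 V=440.589

span = t_max - t_min = 4.08 - 0.64 = 3.440
L(8,0) = 254, L_eff = 254/255 = 0.996078
t(8,0) = 4.08 - 3.440·0.996078 = 0.653
Σt over all 6·11 pixels = 292204/2125 ≈ 137.5077647
V = pitch²·Σt = 1.79²·292204/2125 = 440.589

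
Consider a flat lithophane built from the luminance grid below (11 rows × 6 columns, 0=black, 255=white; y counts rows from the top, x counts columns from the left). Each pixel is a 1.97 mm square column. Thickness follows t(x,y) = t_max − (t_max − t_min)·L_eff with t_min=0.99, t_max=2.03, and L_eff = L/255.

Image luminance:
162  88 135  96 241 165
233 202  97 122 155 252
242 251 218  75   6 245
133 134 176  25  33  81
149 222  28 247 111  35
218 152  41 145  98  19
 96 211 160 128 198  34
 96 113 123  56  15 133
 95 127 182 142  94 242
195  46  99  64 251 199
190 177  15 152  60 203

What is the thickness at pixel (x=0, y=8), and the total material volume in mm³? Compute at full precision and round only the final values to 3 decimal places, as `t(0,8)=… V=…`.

span = t_max - t_min = 2.03 - 0.99 = 1.040
L(0,8) = 95, L_eff = 95/255 = 0.372549
t(0,8) = 2.03 - 1.040·0.372549 = 1.643
Σt over all 11·6 pixels = 414663/4250 ≈ 97.5677647
V = pitch²·Σt = 1.97²·414663/4250 = 378.651

t(0,8)=1.643 V=378.651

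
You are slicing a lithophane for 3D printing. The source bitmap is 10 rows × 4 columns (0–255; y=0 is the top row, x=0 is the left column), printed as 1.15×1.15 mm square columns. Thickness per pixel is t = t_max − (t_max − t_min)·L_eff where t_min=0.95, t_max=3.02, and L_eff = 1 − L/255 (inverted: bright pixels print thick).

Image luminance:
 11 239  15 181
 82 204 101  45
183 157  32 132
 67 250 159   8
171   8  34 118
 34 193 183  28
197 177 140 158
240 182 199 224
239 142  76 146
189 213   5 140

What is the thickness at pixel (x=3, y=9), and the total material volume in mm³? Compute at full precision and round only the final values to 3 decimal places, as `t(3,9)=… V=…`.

t(3,9)=2.086 V=107.175

span = t_max - t_min = 3.02 - 0.95 = 2.070
L(3,9) = 140, L_eff = 1 - 140/255 = 0.450980 (inverted)
t(3,9) = 3.02 - 2.070·0.450980 = 2.086
Σt over all 10·4 pixels = 344419/4250 ≈ 81.0397647
V = pitch²·Σt = 1.15²·344419/4250 = 107.175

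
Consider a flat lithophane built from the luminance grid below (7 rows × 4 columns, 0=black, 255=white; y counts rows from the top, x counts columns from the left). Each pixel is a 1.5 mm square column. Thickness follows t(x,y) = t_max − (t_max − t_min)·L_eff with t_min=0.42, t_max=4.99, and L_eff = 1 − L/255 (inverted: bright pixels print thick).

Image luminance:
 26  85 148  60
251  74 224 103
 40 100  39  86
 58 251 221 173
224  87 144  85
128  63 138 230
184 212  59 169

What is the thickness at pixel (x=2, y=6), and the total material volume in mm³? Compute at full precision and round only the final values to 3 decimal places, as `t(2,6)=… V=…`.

span = t_max - t_min = 4.99 - 0.42 = 4.570
L(2,6) = 59, L_eff = 1 - 59/255 = 0.768627 (inverted)
t(2,6) = 4.99 - 4.570·0.768627 = 1.477
Σt over all 7·4 pixels = 986707/12750 ≈ 77.3887843
V = pitch²·Σt = 1.5²·986707/12750 = 174.125

t(2,6)=1.477 V=174.125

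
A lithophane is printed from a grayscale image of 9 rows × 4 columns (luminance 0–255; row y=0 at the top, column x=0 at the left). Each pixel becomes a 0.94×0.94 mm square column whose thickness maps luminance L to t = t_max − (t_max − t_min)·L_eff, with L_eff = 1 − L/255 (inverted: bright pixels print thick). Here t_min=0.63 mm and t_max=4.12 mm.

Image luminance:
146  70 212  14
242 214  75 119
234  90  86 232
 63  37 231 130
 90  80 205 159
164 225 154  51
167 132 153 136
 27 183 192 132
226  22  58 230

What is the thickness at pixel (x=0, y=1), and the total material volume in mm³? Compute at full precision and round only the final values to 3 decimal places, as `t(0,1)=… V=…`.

t(0,1)=3.942 V=80.276

span = t_max - t_min = 4.12 - 0.63 = 3.490
L(0,1) = 242, L_eff = 1 - 242/255 = 0.050980 (inverted)
t(0,1) = 4.12 - 3.490·0.050980 = 3.942
Σt over all 9·4 pixels = 136277/1500 ≈ 90.8513333
V = pitch²·Σt = 0.94²·136277/1500 = 80.276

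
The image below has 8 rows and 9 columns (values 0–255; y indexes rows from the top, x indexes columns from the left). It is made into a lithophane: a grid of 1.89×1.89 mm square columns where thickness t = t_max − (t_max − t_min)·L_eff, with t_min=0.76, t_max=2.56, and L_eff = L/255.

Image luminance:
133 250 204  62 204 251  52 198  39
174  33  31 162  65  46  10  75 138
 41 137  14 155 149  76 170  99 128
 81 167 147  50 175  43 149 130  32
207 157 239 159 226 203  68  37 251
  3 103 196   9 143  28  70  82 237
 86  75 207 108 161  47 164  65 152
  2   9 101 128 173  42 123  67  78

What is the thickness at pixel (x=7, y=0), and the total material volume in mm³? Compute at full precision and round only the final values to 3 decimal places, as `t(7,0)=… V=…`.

t(7,0)=1.162 V=449.732

span = t_max - t_min = 2.56 - 0.76 = 1.800
L(7,0) = 198, L_eff = 198/255 = 0.776471
t(7,0) = 2.56 - 1.800·0.776471 = 1.162
Σt over all 8·9 pixels = 53508/425 ≈ 125.9011765
V = pitch²·Σt = 1.89²·53508/425 = 449.732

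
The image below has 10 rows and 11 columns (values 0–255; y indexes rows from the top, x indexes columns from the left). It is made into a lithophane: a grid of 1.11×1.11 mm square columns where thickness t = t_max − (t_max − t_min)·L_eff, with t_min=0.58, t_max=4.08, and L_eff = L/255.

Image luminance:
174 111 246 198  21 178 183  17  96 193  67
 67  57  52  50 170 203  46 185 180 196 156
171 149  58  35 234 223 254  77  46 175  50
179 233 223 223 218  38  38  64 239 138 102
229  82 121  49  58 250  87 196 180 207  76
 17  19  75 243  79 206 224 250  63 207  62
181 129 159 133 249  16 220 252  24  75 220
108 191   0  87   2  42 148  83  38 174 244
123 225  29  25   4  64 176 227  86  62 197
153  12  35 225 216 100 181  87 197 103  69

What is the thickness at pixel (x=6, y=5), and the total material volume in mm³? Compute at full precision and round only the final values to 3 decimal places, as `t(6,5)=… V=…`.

t(6,5)=1.005 V=310.054

span = t_max - t_min = 4.08 - 0.58 = 3.500
L(6,5) = 224, L_eff = 224/255 = 0.878431
t(6,5) = 4.08 - 3.500·0.878431 = 1.005
Σt over all 10·11 pixels = 4278/17 ≈ 251.6470588
V = pitch²·Σt = 1.11²·4278/17 = 310.054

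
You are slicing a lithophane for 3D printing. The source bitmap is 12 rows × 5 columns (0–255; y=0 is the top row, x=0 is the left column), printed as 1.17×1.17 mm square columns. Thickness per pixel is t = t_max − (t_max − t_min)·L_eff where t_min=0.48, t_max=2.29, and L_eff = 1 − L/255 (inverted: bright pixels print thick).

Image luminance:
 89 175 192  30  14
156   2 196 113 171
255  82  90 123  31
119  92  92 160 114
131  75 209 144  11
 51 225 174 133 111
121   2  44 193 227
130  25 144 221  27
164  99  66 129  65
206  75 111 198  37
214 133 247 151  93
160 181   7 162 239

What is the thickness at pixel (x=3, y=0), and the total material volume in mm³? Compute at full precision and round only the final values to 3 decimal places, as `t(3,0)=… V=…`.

t(3,0)=0.693 V=111.628

span = t_max - t_min = 2.29 - 0.48 = 1.810
L(3,0) = 30, L_eff = 1 - 30/255 = 0.882353 (inverted)
t(3,0) = 2.29 - 1.810·0.882353 = 0.693
Σt over all 12·5 pixels = 693137/8500 ≈ 81.5455294
V = pitch²·Σt = 1.17²·693137/8500 = 111.628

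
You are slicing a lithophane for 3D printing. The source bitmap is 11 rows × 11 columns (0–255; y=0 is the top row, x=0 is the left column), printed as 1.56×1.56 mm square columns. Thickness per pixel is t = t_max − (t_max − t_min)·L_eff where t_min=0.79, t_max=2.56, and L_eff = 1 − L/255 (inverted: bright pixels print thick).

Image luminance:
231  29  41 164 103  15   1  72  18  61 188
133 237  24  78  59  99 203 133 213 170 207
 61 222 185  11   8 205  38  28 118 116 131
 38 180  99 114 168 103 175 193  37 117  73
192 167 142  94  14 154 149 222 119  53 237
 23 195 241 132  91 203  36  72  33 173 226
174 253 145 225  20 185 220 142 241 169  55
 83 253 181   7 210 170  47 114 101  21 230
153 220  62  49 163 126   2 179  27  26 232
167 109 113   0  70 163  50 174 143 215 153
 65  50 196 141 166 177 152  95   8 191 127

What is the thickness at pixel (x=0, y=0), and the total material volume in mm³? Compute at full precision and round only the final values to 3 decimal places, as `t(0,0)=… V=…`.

span = t_max - t_min = 2.56 - 0.79 = 1.770
L(0,0) = 231, L_eff = 1 - 231/255 = 0.094118 (inverted)
t(0,0) = 2.56 - 1.770·0.094118 = 2.393
Σt over all 11·11 pixels = 851029/4250 ≈ 200.2421176
V = pitch²·Σt = 1.56²·851029/4250 = 487.309

t(0,0)=2.393 V=487.309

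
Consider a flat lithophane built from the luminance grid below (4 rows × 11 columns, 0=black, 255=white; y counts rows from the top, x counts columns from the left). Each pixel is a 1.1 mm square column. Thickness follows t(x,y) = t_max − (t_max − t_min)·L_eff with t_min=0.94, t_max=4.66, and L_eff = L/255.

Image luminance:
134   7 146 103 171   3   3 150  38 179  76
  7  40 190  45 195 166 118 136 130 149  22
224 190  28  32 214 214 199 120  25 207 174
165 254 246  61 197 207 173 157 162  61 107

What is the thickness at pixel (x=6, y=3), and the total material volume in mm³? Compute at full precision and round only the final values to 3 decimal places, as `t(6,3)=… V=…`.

span = t_max - t_min = 4.66 - 0.94 = 3.720
L(6,3) = 173, L_eff = 173/255 = 0.678431
t(6,3) = 4.66 - 3.720·0.678431 = 2.136
Σt over all 4·11 pixels = 52267/425 ≈ 122.9811765
V = pitch²·Σt = 1.1²·52267/425 = 148.807

t(6,3)=2.136 V=148.807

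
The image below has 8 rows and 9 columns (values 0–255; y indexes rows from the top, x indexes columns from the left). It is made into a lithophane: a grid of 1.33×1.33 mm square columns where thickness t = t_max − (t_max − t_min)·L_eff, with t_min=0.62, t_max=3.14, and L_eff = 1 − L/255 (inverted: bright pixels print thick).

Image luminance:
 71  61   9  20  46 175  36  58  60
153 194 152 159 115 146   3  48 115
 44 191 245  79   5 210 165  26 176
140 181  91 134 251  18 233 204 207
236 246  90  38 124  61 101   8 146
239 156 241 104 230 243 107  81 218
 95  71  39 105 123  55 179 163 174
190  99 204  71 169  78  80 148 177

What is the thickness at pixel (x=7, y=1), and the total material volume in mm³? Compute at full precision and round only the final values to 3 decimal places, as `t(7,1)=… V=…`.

span = t_max - t_min = 3.14 - 0.62 = 2.520
L(7,1) = 48, L_eff = 1 - 48/255 = 0.811765 (inverted)
t(7,1) = 3.14 - 2.520·0.811765 = 1.094
Σt over all 8·9 pixels = 57234/425 ≈ 134.6682353
V = pitch²·Σt = 1.33²·57234/425 = 238.215

t(7,1)=1.094 V=238.215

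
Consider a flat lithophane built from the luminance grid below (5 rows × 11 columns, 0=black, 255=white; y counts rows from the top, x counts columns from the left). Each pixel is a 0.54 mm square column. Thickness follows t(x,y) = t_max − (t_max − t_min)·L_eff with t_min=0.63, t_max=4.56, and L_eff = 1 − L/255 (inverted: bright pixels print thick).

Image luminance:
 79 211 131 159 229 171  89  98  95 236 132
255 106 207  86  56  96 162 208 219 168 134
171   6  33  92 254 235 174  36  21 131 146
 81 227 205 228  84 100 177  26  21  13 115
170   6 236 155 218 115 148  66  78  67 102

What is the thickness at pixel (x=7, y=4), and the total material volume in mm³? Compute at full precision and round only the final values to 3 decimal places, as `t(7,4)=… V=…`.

span = t_max - t_min = 4.56 - 0.63 = 3.930
L(7,4) = 66, L_eff = 1 - 66/255 = 0.741176 (inverted)
t(7,4) = 4.56 - 3.930·0.741176 = 1.647
Σt over all 5·11 pixels = 1246109/8500 ≈ 146.6010588
V = pitch²·Σt = 0.54²·1246109/8500 = 42.749

t(7,4)=1.647 V=42.749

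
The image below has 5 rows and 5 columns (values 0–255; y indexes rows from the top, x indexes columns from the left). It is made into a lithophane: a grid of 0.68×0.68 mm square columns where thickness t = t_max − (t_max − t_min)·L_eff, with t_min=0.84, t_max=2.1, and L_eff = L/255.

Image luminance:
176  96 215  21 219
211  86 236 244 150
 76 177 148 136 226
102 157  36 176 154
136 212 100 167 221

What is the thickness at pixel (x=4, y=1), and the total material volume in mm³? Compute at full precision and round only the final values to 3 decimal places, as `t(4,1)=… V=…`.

t(4,1)=1.359 V=15.416

span = t_max - t_min = 2.1 - 0.84 = 1.260
L(4,1) = 150, L_eff = 150/255 = 0.588235
t(4,1) = 2.1 - 1.260·0.588235 = 1.359
Σt over all 5·5 pixels = 141687/4250 ≈ 33.3381176
V = pitch²·Σt = 0.68²·141687/4250 = 15.416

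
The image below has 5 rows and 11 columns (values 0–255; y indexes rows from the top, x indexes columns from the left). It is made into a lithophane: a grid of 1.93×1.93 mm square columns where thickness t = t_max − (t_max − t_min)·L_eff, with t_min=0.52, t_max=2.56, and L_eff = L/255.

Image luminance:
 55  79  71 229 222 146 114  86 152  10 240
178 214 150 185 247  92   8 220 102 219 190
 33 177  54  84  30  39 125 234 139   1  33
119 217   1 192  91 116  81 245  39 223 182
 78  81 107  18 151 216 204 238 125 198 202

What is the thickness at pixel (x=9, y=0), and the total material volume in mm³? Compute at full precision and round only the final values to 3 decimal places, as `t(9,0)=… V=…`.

span = t_max - t_min = 2.56 - 0.52 = 2.040
L(9,0) = 10, L_eff = 10/255 = 0.039216
t(9,0) = 2.56 - 2.040·0.039216 = 2.480
Σt over all 5·11 pixels = 82.544
V = pitch²·Σt = 1.93²·82.544 = 307.468

t(9,0)=2.480 V=307.468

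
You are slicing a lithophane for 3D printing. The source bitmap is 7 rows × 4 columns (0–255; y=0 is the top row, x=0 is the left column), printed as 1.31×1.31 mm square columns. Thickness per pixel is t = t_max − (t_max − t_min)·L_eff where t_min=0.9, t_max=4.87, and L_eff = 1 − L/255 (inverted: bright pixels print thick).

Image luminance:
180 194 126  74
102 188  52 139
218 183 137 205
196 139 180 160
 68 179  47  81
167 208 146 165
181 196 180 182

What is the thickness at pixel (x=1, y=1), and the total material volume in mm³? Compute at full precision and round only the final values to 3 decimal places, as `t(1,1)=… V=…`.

span = t_max - t_min = 4.87 - 0.9 = 3.970
L(1,1) = 188, L_eff = 1 - 188/255 = 0.262745 (inverted)
t(1,1) = 4.87 - 3.970·0.262745 = 3.827
Σt over all 7·4 pixels = 2338981/25500 ≈ 91.7247451
V = pitch²·Σt = 1.31²·2338981/25500 = 157.409

t(1,1)=3.827 V=157.409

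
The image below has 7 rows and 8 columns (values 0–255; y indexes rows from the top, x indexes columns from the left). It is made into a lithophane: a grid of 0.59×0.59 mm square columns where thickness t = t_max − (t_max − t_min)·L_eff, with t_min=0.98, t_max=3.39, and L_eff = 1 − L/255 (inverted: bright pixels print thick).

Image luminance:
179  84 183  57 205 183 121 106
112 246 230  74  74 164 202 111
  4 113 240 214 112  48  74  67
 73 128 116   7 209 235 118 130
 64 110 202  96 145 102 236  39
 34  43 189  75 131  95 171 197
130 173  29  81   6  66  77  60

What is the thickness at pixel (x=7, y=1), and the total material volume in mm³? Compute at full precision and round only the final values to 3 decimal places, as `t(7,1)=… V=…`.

t(7,1)=2.029 V=41.376

span = t_max - t_min = 3.39 - 0.98 = 2.410
L(7,1) = 111, L_eff = 1 - 111/255 = 0.564706 (inverted)
t(7,1) = 3.39 - 2.410·0.564706 = 2.029
Σt over all 7·8 pixels = 303101/2550 ≈ 118.8631373
V = pitch²·Σt = 0.59²·303101/2550 = 41.376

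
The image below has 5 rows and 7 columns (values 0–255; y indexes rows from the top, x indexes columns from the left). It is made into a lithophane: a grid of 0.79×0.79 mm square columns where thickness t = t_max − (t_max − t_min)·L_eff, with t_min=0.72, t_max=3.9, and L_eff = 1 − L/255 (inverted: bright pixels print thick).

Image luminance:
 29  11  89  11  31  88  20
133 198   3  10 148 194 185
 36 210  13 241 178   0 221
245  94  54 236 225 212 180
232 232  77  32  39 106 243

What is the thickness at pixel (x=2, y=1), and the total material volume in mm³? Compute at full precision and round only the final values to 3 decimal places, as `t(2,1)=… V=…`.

t(2,1)=0.757 V=48.851

span = t_max - t_min = 3.9 - 0.72 = 3.180
L(2,1) = 3, L_eff = 1 - 3/255 = 0.988235 (inverted)
t(2,1) = 3.9 - 3.180·0.988235 = 0.757
Σt over all 5·7 pixels = 166334/2125 ≈ 78.2748235
V = pitch²·Σt = 0.79²·166334/2125 = 48.851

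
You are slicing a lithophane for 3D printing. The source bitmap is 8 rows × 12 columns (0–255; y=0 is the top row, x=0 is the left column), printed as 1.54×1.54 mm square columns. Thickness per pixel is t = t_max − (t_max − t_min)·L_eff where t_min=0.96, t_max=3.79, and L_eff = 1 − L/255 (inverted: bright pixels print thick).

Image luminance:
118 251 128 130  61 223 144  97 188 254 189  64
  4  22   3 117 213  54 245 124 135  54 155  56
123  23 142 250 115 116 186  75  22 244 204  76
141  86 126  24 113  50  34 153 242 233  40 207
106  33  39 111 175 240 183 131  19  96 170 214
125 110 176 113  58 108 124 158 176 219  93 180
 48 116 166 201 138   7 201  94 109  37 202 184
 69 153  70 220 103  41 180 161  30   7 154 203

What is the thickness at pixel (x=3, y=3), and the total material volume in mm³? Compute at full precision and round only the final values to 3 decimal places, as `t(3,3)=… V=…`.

t(3,3)=1.226 V=537.172

span = t_max - t_min = 3.79 - 0.96 = 2.830
L(3,3) = 24, L_eff = 1 - 24/255 = 0.905882 (inverted)
t(3,3) = 3.79 - 2.830·0.905882 = 1.226
Σt over all 8·12 pixels = 385053/1700 ≈ 226.5017647
V = pitch²·Σt = 1.54²·385053/1700 = 537.172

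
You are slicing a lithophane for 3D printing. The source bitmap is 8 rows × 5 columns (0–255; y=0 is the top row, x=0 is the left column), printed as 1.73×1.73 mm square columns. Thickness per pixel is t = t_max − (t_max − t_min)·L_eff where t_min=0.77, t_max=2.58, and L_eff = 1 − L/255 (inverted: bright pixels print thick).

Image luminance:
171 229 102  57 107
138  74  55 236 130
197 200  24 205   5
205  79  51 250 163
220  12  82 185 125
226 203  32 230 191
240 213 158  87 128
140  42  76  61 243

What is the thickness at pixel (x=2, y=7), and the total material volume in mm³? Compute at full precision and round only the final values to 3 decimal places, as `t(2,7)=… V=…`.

span = t_max - t_min = 2.58 - 0.77 = 1.810
L(2,7) = 76, L_eff = 1 - 76/255 = 0.701961 (inverted)
t(2,7) = 2.58 - 1.810·0.701961 = 1.309
Σt over all 8·5 pixels = 448483/6375 ≈ 70.3502745
V = pitch²·Σt = 1.73²·448483/6375 = 210.551

t(2,7)=1.309 V=210.551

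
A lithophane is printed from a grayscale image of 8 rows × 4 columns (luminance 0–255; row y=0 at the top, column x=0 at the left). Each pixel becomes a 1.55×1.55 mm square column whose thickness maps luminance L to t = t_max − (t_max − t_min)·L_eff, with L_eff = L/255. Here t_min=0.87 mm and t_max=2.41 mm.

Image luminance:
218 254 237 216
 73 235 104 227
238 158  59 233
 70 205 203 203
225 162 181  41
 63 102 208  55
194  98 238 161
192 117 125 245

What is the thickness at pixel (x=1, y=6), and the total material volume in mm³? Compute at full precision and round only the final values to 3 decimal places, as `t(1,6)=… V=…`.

t(1,6)=1.818 V=107.802

span = t_max - t_min = 2.41 - 0.87 = 1.540
L(1,6) = 98, L_eff = 98/255 = 0.384314
t(1,6) = 2.41 - 1.540·0.384314 = 1.818
Σt over all 8·4 pixels = 3814/85 ≈ 44.8705882
V = pitch²·Σt = 1.55²·3814/85 = 107.802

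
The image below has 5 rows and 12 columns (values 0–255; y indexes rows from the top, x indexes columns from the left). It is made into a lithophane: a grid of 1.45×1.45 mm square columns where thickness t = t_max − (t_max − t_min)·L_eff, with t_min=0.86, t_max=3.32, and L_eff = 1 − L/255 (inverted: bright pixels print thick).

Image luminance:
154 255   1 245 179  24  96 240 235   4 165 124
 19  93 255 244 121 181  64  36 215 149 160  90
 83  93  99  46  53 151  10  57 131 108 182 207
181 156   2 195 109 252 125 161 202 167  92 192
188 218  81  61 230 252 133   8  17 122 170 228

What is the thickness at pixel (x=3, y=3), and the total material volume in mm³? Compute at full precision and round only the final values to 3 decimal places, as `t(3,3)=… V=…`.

t(3,3)=2.741 V=273.004

span = t_max - t_min = 3.32 - 0.86 = 2.460
L(3,3) = 195, L_eff = 1 - 195/255 = 0.235294 (inverted)
t(3,3) = 3.32 - 2.460·0.235294 = 2.741
Σt over all 5·12 pixels = 551851/4250 ≈ 129.8472941
V = pitch²·Σt = 1.45²·551851/4250 = 273.004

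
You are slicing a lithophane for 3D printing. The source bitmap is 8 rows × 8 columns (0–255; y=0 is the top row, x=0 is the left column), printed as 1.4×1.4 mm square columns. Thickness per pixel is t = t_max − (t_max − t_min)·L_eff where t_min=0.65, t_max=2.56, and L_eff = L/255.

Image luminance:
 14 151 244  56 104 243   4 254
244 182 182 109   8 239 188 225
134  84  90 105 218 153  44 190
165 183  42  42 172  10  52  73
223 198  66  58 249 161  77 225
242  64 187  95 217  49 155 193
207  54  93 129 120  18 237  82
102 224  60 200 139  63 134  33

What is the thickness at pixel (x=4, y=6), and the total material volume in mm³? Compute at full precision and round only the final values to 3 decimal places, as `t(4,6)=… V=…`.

t(4,6)=1.661 V=195.488

span = t_max - t_min = 2.56 - 0.65 = 1.910
L(4,6) = 120, L_eff = 120/255 = 0.470588
t(4,6) = 2.56 - 1.910·0.470588 = 1.661
Σt over all 8·8 pixels = 1271671/12750 ≈ 99.7389020
V = pitch²·Σt = 1.4²·1271671/12750 = 195.488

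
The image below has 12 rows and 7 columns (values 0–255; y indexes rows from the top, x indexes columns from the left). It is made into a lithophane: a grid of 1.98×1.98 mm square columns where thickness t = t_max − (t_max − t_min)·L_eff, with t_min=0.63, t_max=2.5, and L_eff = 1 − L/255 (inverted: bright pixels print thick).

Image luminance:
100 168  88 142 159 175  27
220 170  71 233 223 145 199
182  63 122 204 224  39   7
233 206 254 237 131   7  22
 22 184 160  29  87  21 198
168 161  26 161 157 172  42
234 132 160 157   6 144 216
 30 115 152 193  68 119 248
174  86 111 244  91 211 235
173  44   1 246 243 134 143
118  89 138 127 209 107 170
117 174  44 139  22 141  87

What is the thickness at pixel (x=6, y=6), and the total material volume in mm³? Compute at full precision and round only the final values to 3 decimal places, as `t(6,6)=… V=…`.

span = t_max - t_min = 2.5 - 0.63 = 1.870
L(6,6) = 216, L_eff = 1 - 216/255 = 0.152941 (inverted)
t(6,6) = 2.5 - 1.870·0.152941 = 2.214
Σt over all 12·7 pixels = 205121/1500 ≈ 136.7473333
V = pitch²·Σt = 1.98²·205121/1500 = 536.104

t(6,6)=2.214 V=536.104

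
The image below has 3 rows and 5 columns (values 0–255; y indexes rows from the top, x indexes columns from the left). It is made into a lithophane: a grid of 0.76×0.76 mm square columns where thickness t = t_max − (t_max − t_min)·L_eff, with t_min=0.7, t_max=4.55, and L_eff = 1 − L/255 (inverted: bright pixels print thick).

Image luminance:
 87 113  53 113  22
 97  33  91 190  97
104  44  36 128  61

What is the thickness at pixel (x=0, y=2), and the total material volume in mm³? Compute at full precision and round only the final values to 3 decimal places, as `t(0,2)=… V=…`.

span = t_max - t_min = 4.55 - 0.7 = 3.850
L(0,2) = 104, L_eff = 1 - 104/255 = 0.592157 (inverted)
t(0,2) = 4.55 - 3.850·0.592157 = 2.270
Σt over all 3·5 pixels = 50421/1700 ≈ 29.6594118
V = pitch²·Σt = 0.76²·50421/1700 = 17.131

t(0,2)=2.270 V=17.131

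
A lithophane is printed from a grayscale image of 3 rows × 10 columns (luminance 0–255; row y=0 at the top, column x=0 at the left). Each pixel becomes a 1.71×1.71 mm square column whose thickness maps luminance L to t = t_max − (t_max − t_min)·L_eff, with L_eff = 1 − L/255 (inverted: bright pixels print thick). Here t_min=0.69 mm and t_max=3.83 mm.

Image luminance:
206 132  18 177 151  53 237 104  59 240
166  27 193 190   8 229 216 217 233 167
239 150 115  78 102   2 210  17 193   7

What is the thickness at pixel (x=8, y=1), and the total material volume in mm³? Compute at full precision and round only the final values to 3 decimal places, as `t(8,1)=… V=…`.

t(8,1)=3.559 V=209.452

span = t_max - t_min = 3.83 - 0.69 = 3.140
L(8,1) = 233, L_eff = 1 - 233/255 = 0.086275 (inverted)
t(8,1) = 3.83 - 3.140·0.086275 = 3.559
Σt over all 3·10 pixels = 913277/12750 ≈ 71.6295686
V = pitch²·Σt = 1.71²·913277/12750 = 209.452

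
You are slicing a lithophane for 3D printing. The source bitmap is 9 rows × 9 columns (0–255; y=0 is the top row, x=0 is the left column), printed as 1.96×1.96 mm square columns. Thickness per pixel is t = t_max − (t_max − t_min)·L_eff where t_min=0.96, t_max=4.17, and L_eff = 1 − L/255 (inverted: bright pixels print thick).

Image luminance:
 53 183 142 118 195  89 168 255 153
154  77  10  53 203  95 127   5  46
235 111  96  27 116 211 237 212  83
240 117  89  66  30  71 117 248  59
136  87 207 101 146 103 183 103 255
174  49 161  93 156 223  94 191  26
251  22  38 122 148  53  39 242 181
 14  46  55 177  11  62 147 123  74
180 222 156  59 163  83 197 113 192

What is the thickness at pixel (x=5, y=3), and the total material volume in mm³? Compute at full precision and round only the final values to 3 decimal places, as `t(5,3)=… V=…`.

span = t_max - t_min = 4.17 - 0.96 = 3.210
L(5,3) = 71, L_eff = 1 - 71/255 = 0.721569 (inverted)
t(5,3) = 4.17 - 3.210·0.721569 = 1.854
Σt over all 9·9 pixels = 205.518
V = pitch²·Σt = 1.96²·205.518 = 789.518

t(5,3)=1.854 V=789.518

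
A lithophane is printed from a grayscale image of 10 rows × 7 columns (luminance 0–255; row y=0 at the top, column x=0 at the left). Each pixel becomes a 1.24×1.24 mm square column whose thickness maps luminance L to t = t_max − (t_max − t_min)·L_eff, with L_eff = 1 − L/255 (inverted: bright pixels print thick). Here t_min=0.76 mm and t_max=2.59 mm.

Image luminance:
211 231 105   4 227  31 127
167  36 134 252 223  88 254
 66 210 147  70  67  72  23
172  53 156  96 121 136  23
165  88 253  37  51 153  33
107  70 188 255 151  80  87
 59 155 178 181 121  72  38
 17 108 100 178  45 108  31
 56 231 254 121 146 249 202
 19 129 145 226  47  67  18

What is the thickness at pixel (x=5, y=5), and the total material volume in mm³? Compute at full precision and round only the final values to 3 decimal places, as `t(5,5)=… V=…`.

span = t_max - t_min = 2.59 - 0.76 = 1.830
L(5,5) = 80, L_eff = 1 - 80/255 = 0.686275 (inverted)
t(5,5) = 2.59 - 1.830·0.686275 = 1.334
Σt over all 10·7 pixels = 971981/8500 ≈ 114.3507059
V = pitch²·Σt = 1.24²·971981/8500 = 175.826

t(5,5)=1.334 V=175.826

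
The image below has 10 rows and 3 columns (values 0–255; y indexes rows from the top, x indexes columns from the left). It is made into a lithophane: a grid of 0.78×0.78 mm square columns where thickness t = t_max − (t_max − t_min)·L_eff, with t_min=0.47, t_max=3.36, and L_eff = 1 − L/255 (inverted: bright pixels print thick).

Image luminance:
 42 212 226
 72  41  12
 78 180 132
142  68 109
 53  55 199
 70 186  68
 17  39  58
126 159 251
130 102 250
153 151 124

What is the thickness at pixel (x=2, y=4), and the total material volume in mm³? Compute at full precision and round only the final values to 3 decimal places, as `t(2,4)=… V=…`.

span = t_max - t_min = 3.36 - 0.47 = 2.890
L(2,4) = 199, L_eff = 1 - 199/255 = 0.219608 (inverted)
t(2,4) = 3.36 - 2.890·0.219608 = 2.725
Σt over all 10·3 pixels = 16147/300 ≈ 53.8233333
V = pitch²·Σt = 0.78²·16147/300 = 32.746

t(2,4)=2.725 V=32.746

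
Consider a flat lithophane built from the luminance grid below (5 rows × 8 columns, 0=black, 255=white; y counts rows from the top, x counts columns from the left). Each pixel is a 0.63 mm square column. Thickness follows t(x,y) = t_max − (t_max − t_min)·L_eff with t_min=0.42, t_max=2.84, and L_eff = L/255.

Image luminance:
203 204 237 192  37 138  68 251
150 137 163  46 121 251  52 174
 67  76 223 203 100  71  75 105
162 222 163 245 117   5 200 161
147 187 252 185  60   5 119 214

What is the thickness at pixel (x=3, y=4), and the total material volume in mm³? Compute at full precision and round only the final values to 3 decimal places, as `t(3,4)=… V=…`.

t(3,4)=1.084 V=23.286

span = t_max - t_min = 2.84 - 0.42 = 2.420
L(3,4) = 185, L_eff = 185/255 = 0.725490
t(3,4) = 2.84 - 2.420·0.725490 = 1.084
Σt over all 5·8 pixels = 374026/6375 ≈ 58.6707451
V = pitch²·Σt = 0.63²·374026/6375 = 23.286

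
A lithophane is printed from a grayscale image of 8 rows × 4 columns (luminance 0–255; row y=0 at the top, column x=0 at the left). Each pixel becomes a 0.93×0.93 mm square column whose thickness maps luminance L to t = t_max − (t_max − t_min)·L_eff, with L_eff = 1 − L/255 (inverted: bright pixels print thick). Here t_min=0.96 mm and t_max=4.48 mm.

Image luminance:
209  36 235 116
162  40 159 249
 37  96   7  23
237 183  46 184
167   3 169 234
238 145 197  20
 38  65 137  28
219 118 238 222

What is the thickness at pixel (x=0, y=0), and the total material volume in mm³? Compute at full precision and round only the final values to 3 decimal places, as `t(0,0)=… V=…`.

span = t_max - t_min = 4.48 - 0.96 = 3.520
L(0,0) = 209, L_eff = 1 - 209/255 = 0.180392 (inverted)
t(0,0) = 4.48 - 3.520·0.180392 = 3.845
Σt over all 8·4 pixels = 190152/2125 ≈ 89.4832941
V = pitch²·Σt = 0.93²·190152/2125 = 77.394

t(0,0)=3.845 V=77.394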